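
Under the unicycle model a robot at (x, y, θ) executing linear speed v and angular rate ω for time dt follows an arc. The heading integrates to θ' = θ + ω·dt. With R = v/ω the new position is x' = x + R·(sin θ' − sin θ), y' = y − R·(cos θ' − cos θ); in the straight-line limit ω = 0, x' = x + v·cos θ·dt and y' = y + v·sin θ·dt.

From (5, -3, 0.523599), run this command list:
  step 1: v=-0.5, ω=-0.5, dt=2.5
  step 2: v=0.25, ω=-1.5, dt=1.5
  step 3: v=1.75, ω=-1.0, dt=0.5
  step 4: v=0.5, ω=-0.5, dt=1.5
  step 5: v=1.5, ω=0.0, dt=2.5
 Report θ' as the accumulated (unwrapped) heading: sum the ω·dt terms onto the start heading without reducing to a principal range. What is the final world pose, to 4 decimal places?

step 1: θ'=-0.7264 (R=1.0000) → pose (3.8358, -2.8815, -0.7264)
step 2: θ'=-2.9764 (R=-0.1667) → pose (3.7525, -3.1705, -2.9764)
step 3: θ'=-3.4764 (R=-1.7500) → pose (2.8897, -3.0972, -3.4764)
step 4: θ'=-4.2264 (R=-1.0000) → pose (2.3341, -2.6198, -4.2264)
step 5: θ'=-4.2264 (straight) → pose (0.5825, 0.6960, -4.2264)

(0.5825, 0.6960, -4.2264)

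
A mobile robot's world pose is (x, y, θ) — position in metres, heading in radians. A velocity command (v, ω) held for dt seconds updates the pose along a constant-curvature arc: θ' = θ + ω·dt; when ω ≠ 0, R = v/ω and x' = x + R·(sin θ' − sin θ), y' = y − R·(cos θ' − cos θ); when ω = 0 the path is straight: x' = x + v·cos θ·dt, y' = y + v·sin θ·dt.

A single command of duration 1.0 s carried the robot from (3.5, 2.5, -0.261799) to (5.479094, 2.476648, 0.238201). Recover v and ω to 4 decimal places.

v = 2.0000, ω = 0.5000

Δθ = 0.238201 − -0.261799 = 0.500000
ω = Δθ/dt = 0.500000/1.0 = 0.5000
R = Δx/(sin θ' − sin θ) = 4.0000
v = R·ω = 4.0000·0.5000 = 2.0000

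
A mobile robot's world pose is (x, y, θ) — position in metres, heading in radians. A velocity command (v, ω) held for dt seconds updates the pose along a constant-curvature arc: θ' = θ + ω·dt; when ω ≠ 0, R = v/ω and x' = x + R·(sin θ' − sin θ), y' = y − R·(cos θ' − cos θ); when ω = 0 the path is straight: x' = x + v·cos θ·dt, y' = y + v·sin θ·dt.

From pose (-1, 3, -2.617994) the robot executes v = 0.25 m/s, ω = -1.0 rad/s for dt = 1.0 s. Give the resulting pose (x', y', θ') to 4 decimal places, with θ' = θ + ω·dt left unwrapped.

θ' = -2.6180 + -1.0·1.0 = -3.6180
R = v/ω = 0.25/-1.0 = -0.2500
x' = -1 + -0.2500·(sin -3.6180 − sin -2.6180) = -1.2396
y' = 3 − -0.2500·(cos -3.6180 − cos -2.6180) = 2.9943

(-1.2396, 2.9943, -3.6180)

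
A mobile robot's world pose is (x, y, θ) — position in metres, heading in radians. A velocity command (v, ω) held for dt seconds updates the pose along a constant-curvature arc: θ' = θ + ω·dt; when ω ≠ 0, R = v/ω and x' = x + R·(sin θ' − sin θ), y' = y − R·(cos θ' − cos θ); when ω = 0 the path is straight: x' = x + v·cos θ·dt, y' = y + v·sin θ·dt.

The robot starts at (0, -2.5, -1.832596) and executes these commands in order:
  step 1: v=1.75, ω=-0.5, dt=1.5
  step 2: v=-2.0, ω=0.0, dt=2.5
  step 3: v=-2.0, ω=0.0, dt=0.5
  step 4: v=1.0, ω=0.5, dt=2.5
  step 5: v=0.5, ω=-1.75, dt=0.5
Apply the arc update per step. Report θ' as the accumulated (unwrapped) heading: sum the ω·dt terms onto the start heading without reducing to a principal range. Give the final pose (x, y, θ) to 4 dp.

step 1: θ'=-2.5826 (R=-3.5000) → pose (-1.5246, -4.5614, -2.5826)
step 2: θ'=-2.5826 (straight) → pose (2.7144, -1.9097, -2.5826)
step 3: θ'=-2.5826 (straight) → pose (3.5622, -1.3794, -2.5826)
step 4: θ'=-1.3326 (R=2.0000) → pose (2.6793, -3.5469, -1.3326)
step 5: θ'=-2.2076 (R=-0.2857) → pose (2.6314, -3.7842, -2.2076)

(2.6314, -3.7842, -2.2076)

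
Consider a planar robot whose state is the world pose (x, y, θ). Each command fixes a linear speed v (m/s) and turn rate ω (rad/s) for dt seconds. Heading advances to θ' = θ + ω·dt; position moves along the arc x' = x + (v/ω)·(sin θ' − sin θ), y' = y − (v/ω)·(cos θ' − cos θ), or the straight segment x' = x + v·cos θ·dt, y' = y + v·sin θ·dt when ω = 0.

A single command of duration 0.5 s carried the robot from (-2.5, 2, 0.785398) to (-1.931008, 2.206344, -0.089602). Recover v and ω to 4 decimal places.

v = 1.2500, ω = -1.7500

Δθ = -0.089602 − 0.785398 = -0.875000
ω = Δθ/dt = -0.875000/0.5 = -1.7500
R = Δx/(sin θ' − sin θ) = -0.7143
v = R·ω = -0.7143·-1.7500 = 1.2500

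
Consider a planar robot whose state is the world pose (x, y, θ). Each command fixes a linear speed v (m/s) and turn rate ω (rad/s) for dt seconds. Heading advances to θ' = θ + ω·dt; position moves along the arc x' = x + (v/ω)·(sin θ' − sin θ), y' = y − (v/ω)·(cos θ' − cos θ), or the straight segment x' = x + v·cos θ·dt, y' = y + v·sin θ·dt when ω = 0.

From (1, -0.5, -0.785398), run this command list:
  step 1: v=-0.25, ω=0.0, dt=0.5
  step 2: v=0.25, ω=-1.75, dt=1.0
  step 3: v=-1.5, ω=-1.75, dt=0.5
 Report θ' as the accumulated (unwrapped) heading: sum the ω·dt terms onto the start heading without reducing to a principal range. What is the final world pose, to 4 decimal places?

(1.6080, -0.5081, -3.4104)

step 1: θ'=-0.7854 (straight) → pose (0.9116, -0.4116, -0.7854)
step 2: θ'=-2.5354 (R=-0.1429) → pose (0.8920, -0.6300, -2.5354)
step 3: θ'=-3.4104 (R=0.8571) → pose (1.6080, -0.5081, -3.4104)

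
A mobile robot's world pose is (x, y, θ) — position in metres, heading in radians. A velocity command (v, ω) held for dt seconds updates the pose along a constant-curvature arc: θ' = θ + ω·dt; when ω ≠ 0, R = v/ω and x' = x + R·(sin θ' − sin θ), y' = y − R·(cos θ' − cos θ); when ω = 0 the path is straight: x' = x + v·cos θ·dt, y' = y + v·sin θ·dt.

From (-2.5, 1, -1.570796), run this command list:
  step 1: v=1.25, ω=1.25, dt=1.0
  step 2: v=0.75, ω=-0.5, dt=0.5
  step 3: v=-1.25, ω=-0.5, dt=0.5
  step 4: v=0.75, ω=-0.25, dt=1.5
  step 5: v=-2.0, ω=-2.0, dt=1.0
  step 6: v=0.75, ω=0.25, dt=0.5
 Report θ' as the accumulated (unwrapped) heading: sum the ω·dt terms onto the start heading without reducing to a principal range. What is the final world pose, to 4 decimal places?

step 1: θ'=-0.3208 (R=1.0000) → pose (-1.8153, 0.0510, -0.3208)
step 2: θ'=-0.5708 (R=-1.5000) → pose (-1.4779, -0.1103, -0.5708)
step 3: θ'=-0.8208 (R=2.5000) → pose (-1.9563, 0.2893, -0.8208)
step 4: θ'=-1.1958 (R=-3.0000) → pose (-1.3599, -0.6568, -1.1958)
step 5: θ'=-3.1958 (R=1.0000) → pose (-0.3752, 0.7080, -3.1958)
step 6: θ'=-3.0708 (R=3.0000) → pose (-0.7499, 0.7049, -3.0708)

(-0.7499, 0.7049, -3.0708)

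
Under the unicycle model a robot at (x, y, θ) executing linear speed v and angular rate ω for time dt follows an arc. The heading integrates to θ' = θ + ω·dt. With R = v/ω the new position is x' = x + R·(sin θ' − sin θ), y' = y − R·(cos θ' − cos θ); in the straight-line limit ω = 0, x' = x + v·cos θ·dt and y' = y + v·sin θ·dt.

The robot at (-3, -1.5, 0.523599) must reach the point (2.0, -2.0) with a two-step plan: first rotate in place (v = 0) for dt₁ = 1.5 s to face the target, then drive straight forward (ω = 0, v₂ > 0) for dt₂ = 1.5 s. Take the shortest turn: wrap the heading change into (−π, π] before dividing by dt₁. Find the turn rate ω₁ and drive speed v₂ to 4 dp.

heading to target = atan2(-2−-1.5, 2−-3) = -0.0997
Δθ = wrap(-0.0997 − 0.5236) = -0.6233; ω₁ = Δθ/dt₁ = -0.4155
distance = √((2−-3)² + (-2−-1.5)²) = 5.0249; v₂ = distance/dt₂ = 3.3500

ω₁ = -0.4155, v₂ = 3.3500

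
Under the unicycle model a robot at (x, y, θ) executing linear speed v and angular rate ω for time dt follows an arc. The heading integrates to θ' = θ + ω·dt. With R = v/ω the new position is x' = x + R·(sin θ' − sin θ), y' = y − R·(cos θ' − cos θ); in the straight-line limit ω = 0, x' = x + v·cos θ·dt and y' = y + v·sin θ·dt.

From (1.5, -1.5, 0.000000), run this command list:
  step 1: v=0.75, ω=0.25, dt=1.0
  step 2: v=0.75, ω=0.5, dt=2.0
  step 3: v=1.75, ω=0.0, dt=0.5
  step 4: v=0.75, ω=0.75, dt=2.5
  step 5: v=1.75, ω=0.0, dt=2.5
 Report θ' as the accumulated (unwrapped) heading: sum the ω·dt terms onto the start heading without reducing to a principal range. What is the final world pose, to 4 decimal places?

step 1: θ'=0.2500 (R=3.0000) → pose (2.2422, -1.4067, 0.2500)
step 2: θ'=1.2500 (R=1.5000) → pose (3.2946, -0.4264, 1.2500)
step 3: θ'=1.2500 (straight) → pose (3.5705, 0.4040, 1.2500)
step 4: θ'=3.1250 (R=1.0000) → pose (2.6381, 1.7192, 3.1250)
step 5: θ'=3.1250 (straight) → pose (-1.7363, 1.7918, 3.1250)

(-1.7363, 1.7918, 3.1250)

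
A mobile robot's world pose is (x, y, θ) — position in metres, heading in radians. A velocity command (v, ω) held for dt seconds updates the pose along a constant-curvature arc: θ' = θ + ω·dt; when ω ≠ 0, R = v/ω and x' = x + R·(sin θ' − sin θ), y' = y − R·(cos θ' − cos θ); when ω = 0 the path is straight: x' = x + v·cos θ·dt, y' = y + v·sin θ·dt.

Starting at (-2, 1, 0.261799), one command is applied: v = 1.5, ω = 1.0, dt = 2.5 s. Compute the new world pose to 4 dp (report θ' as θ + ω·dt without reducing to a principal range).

θ' = 0.2618 + 1.0·2.5 = 2.7618
R = v/ω = 1.5/1.0 = 1.5000
x' = -2 + 1.5000·(sin 2.7618 − sin 0.2618) = -1.8321
y' = 1 − 1.5000·(cos 2.7618 − cos 0.2618) = 3.8420

(-1.8321, 3.8420, 2.7618)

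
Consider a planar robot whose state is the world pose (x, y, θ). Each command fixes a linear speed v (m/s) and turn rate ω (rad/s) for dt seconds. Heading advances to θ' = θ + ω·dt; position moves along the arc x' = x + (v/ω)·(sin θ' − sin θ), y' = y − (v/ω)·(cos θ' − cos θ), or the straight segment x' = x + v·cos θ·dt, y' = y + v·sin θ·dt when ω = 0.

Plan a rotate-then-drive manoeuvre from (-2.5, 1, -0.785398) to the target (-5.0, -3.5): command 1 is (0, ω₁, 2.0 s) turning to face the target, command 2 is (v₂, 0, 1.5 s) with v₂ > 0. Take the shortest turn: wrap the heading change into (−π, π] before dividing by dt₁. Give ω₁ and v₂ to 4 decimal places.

heading to target = atan2(-3.5−1, -5−-2.5) = -2.0779
Δθ = wrap(-2.0779 − -0.7854) = -1.2925; ω₁ = Δθ/dt₁ = -0.6462
distance = √((-5−-2.5)² + (-3.5−1)²) = 5.1478; v₂ = distance/dt₂ = 3.4319

ω₁ = -0.6462, v₂ = 3.4319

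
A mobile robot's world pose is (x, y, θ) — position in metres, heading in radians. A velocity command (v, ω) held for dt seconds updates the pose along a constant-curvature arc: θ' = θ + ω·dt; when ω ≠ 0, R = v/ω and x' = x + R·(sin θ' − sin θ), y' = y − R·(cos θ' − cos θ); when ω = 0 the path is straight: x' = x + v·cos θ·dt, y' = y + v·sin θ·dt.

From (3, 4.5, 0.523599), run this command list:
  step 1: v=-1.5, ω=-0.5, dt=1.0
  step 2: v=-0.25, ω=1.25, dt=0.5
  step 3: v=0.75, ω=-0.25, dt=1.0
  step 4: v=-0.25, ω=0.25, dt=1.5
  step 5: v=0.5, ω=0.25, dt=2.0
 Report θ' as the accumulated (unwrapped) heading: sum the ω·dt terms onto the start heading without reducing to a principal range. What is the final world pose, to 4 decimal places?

(2.3068, 5.0713, 1.2736)

step 1: θ'=0.0236 (R=3.0000) → pose (1.5708, 4.0989, 0.0236)
step 2: θ'=0.6486 (R=-0.2000) → pose (1.4547, 4.0584, 0.6486)
step 3: θ'=0.3986 (R=-3.0000) → pose (2.1025, 4.4324, 0.3986)
step 4: θ'=0.7736 (R=-1.0000) → pose (1.7919, 4.2262, 0.7736)
step 5: θ'=1.2736 (R=2.0000) → pose (2.3068, 5.0713, 1.2736)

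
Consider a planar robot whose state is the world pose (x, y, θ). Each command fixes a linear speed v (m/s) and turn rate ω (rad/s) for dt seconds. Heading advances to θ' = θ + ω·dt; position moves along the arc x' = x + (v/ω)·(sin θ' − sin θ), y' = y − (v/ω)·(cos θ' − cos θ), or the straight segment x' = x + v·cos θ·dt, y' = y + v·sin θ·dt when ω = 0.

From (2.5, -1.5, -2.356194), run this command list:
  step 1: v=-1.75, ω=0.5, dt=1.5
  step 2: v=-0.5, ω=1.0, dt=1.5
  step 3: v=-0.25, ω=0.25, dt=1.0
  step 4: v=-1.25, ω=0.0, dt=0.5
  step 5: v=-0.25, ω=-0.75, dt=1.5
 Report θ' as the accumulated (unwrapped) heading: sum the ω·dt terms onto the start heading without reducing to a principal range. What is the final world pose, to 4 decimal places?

step 1: θ'=-1.6062 (R=-3.5000) → pose (3.5229, 0.8510, -1.6062)
step 2: θ'=-0.1062 (R=-0.5000) → pose (3.0762, 1.3659, -0.1062)
step 3: θ'=0.1438 (R=-1.0000) → pose (2.8269, 1.3612, 0.1438)
step 4: θ'=0.1438 (straight) → pose (2.2084, 1.2716, 0.1438)
step 5: θ'=-0.9812 (R=0.3333) → pose (1.8836, 1.4162, -0.9812)

(1.8836, 1.4162, -0.9812)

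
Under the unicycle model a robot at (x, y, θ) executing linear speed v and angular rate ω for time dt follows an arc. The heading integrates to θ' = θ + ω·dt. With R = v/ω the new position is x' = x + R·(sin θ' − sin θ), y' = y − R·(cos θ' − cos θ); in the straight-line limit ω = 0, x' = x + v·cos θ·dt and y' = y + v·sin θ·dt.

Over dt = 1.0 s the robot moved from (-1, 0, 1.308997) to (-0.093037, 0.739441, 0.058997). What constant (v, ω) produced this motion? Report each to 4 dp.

Δθ = 0.058997 − 1.308997 = -1.250000
ω = Δθ/dt = -1.250000/1.0 = -1.2500
R = Δx/(sin θ' − sin θ) = -1.0000
v = R·ω = -1.0000·-1.2500 = 1.2500

v = 1.2500, ω = -1.2500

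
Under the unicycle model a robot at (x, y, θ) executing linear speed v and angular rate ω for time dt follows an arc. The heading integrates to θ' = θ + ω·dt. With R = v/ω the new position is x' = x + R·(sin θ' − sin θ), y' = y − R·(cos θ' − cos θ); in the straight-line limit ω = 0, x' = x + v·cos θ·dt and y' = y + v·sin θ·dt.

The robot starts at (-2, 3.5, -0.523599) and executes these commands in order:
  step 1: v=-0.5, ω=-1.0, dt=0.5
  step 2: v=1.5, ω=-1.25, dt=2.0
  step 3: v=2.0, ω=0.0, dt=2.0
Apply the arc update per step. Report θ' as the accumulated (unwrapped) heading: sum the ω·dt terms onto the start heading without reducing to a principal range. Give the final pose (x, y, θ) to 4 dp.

step 1: θ'=-1.0236 (R=0.5000) → pose (-2.1770, 3.6729, -1.0236)
step 2: θ'=-3.5236 (R=-1.2000) → pose (-3.6491, 1.9350, -3.5236)
step 3: θ'=-3.5236 (straight) → pose (-7.3608, 3.4261, -3.5236)

(-7.3608, 3.4261, -3.5236)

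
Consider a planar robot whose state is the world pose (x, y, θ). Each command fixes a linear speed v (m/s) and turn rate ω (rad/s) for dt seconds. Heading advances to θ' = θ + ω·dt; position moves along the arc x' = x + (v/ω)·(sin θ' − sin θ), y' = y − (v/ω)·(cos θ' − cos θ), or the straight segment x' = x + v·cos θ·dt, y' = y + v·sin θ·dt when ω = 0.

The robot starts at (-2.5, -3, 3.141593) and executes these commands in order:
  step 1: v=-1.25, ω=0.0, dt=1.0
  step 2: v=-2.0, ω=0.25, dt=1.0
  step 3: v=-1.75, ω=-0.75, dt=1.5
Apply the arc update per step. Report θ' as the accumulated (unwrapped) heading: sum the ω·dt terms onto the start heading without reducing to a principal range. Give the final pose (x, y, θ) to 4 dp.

(3.0974, -3.5164, 2.2666)

step 1: θ'=3.1416 (straight) → pose (-1.2500, -3.0000, 3.1416)
step 2: θ'=3.3916 (R=-8.0000) → pose (0.7292, -2.7513, 3.3916)
step 3: θ'=2.2666 (R=2.3333) → pose (3.0974, -3.5164, 2.2666)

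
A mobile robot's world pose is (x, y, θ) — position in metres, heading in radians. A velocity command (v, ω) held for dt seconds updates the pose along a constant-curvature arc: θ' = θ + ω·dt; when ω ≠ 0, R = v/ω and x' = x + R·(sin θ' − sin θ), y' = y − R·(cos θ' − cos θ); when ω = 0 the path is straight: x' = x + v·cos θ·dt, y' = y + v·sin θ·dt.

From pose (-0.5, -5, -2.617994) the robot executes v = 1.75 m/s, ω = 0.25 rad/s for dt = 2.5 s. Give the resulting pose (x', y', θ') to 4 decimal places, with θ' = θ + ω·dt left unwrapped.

(-3.3853, -8.1938, -1.9930)

θ' = -2.6180 + 0.25·2.5 = -1.9930
R = v/ω = 1.75/0.25 = 7.0000
x' = -0.5 + 7.0000·(sin -1.9930 − sin -2.6180) = -3.3853
y' = -5 − 7.0000·(cos -1.9930 − cos -2.6180) = -8.1938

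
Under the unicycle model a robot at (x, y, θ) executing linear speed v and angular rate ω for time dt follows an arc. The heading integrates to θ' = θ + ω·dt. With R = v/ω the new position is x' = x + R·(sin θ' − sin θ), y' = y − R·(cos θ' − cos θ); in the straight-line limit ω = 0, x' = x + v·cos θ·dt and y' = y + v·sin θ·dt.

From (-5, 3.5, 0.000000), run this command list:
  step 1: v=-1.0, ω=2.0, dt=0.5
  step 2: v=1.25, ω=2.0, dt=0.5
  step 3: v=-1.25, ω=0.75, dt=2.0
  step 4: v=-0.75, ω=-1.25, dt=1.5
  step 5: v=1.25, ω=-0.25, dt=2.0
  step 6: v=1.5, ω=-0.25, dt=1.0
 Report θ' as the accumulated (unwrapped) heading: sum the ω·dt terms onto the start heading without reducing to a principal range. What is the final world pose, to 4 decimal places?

(-1.1790, 6.1571, 0.8750)

step 1: θ'=1.0000 (R=-0.5000) → pose (-5.4207, 3.2702, 1.0000)
step 2: θ'=2.0000 (R=0.6250) → pose (-5.3783, 3.8679, 2.0000)
step 3: θ'=3.5000 (R=-1.6667) → pose (-3.2782, 3.0007, 3.5000)
step 4: θ'=1.6250 (R=0.6000) → pose (-2.4686, 2.4714, 1.6250)
step 5: θ'=1.1250 (R=-5.0000) → pose (-1.9873, 4.8981, 1.1250)
step 6: θ'=0.8750 (R=-6.0000) → pose (-1.1790, 6.1571, 0.8750)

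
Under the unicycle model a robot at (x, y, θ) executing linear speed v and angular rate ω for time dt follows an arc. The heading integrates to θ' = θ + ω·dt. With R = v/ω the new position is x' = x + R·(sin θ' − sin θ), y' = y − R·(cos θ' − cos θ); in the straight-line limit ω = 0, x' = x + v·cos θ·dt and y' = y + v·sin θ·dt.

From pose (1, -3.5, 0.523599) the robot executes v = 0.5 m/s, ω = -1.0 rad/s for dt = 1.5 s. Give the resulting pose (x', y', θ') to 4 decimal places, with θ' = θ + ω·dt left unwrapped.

θ' = 0.5236 + -1.0·1.5 = -0.9764
R = v/ω = 0.5/-1.0 = -0.5000
x' = 1 + -0.5000·(sin -0.9764 − sin 0.5236) = 1.6642
y' = -3.5 − -0.5000·(cos -0.9764 − cos 0.5236) = -3.6530

(1.6642, -3.6530, -0.9764)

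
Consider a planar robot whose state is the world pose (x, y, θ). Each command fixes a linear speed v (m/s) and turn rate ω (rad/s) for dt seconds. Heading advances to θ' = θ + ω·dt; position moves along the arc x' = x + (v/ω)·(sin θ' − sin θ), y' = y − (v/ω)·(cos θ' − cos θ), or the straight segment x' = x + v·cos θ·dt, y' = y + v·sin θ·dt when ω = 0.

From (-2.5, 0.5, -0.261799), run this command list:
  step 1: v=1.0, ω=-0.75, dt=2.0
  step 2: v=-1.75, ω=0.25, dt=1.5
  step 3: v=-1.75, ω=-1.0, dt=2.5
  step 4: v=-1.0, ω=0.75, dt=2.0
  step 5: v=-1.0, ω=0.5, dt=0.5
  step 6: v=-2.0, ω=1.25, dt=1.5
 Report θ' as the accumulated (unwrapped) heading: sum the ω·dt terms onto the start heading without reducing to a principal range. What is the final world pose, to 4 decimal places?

(2.5794, 5.9715, -0.2618)

step 1: θ'=-1.7618 (R=-1.3333) → pose (-1.5360, -1.0410, -1.7618)
step 2: θ'=-1.3868 (R=-7.0000) → pose (-1.5269, 1.5686, -1.3868)
step 3: θ'=-3.8868 (R=1.7500) → pose (1.3803, 3.1749, -3.8868)
step 4: θ'=-2.3868 (R=-1.3333) → pose (3.1980, 3.1837, -2.3868)
step 5: θ'=-2.1368 (R=-2.0000) → pose (3.5158, 3.5680, -2.1368)
step 6: θ'=-0.2618 (R=-1.6000) → pose (2.5794, 5.9715, -0.2618)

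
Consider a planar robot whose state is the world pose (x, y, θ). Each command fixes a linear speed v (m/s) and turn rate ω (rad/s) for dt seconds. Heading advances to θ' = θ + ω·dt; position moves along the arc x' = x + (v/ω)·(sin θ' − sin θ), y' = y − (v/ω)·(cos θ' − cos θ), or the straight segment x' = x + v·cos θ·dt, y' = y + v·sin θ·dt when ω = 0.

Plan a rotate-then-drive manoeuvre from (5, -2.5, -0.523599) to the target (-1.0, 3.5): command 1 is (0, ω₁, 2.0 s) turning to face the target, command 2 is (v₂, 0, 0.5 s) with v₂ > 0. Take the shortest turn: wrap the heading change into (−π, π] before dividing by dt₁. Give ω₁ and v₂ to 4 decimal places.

heading to target = atan2(3.5−-2.5, -1−5) = 2.3562
Δθ = wrap(2.3562 − -0.5236) = 2.8798; ω₁ = Δθ/dt₁ = 1.4399
distance = √((-1−5)² + (3.5−-2.5)²) = 8.4853; v₂ = distance/dt₂ = 16.9706

ω₁ = 1.4399, v₂ = 16.9706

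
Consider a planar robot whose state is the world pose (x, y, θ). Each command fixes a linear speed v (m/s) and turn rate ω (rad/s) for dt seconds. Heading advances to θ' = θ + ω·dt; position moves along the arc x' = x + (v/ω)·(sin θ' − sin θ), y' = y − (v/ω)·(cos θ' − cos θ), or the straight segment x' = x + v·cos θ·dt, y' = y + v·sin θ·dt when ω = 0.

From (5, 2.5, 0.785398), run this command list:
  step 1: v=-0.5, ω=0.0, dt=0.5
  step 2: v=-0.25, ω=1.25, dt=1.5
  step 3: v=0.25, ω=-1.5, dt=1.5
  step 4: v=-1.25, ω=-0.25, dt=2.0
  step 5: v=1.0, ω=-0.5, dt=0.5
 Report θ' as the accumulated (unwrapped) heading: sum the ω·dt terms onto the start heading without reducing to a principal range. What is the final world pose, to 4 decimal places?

(2.9277, 1.8037, -0.3396)

step 1: θ'=0.7854 (straight) → pose (4.8232, 2.3232, 0.7854)
step 2: θ'=2.6604 (R=-0.2000) → pose (4.8721, 2.0045, 2.6604)
step 3: θ'=0.4104 (R=-0.1667) → pose (4.8827, 2.3051, 0.4104)
step 4: θ'=-0.0896 (R=5.0000) → pose (2.4404, 1.9099, -0.0896)
step 5: θ'=-0.3396 (R=-2.0000) → pose (2.9277, 1.8037, -0.3396)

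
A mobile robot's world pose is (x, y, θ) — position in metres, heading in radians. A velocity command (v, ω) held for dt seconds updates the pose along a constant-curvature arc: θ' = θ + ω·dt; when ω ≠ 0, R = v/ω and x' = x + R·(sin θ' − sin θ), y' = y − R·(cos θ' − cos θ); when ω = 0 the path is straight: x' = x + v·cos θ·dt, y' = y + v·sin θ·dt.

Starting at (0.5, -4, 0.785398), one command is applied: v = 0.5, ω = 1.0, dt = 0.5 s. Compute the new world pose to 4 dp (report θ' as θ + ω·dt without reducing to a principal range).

(0.6262, -3.7872, 1.2854)

θ' = 0.7854 + 1.0·0.5 = 1.2854
R = v/ω = 0.5/1.0 = 0.5000
x' = 0.5 + 0.5000·(sin 1.2854 − sin 0.7854) = 0.6262
y' = -4 − 0.5000·(cos 1.2854 − cos 0.7854) = -3.7872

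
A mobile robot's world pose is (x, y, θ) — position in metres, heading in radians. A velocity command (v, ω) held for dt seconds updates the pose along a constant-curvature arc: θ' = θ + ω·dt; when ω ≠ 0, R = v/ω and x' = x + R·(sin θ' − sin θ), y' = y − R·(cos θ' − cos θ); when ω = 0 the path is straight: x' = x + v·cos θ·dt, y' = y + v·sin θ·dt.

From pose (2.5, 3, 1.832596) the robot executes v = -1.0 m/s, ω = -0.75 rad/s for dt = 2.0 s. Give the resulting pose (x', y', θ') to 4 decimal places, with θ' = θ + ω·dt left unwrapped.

θ' = 1.8326 + -0.75·2.0 = 0.3326
R = v/ω = -1.0/-0.75 = 1.3333
x' = 2.5 + 1.3333·(sin 0.3326 − sin 1.8326) = 1.6474
y' = 3 − 1.3333·(cos 0.3326 − cos 1.8326) = 1.3946

(1.6474, 1.3946, 0.3326)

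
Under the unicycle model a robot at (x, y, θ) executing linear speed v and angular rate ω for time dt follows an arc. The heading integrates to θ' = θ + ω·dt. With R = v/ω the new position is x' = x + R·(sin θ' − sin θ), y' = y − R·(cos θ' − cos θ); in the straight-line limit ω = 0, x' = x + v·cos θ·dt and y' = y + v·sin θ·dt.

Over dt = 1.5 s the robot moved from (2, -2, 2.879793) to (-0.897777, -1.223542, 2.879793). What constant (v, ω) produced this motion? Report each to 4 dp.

v = 2.0000, ω = 0.0000

Δθ = 2.879793 − 2.879793 = 0.000000
ω = Δθ/dt = 0.000000/1.5 = 0.0000
ω = 0 → v = (Δx·cos θ + Δy·sin θ)/dt = 2.0000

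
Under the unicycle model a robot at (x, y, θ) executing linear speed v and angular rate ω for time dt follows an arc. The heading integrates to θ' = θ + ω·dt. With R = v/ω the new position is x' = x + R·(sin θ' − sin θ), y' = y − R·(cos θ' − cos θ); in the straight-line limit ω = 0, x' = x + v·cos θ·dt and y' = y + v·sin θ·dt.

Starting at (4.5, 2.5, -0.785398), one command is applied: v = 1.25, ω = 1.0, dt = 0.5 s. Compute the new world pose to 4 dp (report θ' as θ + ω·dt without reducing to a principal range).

(5.0320, 2.1844, -0.2854)

θ' = -0.7854 + 1.0·0.5 = -0.2854
R = v/ω = 1.25/1.0 = 1.2500
x' = 4.5 + 1.2500·(sin -0.2854 − sin -0.7854) = 5.0320
y' = 2.5 − 1.2500·(cos -0.2854 − cos -0.7854) = 2.1844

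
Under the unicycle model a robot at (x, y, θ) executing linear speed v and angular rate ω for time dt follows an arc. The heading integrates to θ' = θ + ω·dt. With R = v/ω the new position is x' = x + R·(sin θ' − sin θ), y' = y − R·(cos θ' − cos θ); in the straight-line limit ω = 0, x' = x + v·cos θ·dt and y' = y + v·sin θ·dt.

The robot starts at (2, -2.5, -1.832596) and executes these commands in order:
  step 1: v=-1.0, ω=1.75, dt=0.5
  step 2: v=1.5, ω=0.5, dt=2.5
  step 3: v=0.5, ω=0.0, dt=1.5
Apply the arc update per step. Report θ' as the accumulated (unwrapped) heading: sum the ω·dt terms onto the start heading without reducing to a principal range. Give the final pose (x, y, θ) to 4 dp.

step 1: θ'=-0.9576 (R=-0.5714) → pose (1.9154, -2.0233, -0.9576)
step 2: θ'=0.2924 (R=3.0000) → pose (5.2336, -3.1695, 0.2924)
step 3: θ'=0.2924 (straight) → pose (5.9517, -2.9533, 0.2924)

(5.9517, -2.9533, 0.2924)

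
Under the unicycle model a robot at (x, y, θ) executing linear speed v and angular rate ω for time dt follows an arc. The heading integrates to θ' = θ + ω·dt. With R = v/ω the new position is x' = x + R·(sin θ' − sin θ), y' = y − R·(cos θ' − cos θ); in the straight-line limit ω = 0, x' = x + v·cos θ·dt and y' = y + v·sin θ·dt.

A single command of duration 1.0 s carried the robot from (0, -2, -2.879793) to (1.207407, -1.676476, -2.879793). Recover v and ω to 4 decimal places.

v = -1.2500, ω = 0.0000

Δθ = -2.879793 − -2.879793 = 0.000000
ω = Δθ/dt = 0.000000/1.0 = 0.0000
ω = 0 → v = (Δx·cos θ + Δy·sin θ)/dt = -1.2500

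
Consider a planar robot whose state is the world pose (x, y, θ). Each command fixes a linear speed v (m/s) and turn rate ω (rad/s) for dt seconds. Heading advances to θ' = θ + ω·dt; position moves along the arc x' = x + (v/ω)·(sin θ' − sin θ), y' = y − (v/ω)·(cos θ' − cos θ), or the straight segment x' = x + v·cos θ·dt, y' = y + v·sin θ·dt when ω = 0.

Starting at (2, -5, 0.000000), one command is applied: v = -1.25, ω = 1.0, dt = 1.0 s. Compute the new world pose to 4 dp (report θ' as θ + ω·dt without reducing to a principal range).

(0.9482, -5.5746, 1.0000)

θ' = 0.0000 + 1.0·1.0 = 1.0000
R = v/ω = -1.25/1.0 = -1.2500
x' = 2 + -1.2500·(sin 1.0000 − sin 0.0000) = 0.9482
y' = -5 − -1.2500·(cos 1.0000 − cos 0.0000) = -5.5746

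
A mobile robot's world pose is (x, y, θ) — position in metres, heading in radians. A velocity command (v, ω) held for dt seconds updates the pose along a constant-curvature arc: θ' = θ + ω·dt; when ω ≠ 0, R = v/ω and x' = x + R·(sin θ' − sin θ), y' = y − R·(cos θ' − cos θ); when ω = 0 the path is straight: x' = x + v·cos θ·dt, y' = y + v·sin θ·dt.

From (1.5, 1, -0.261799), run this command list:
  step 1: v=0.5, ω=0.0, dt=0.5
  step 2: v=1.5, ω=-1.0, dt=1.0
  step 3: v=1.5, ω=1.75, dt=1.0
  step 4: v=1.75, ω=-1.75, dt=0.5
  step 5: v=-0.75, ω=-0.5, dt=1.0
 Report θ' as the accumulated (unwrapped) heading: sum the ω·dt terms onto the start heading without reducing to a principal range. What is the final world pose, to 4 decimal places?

step 1: θ'=-0.2618 (straight) → pose (1.7415, 0.9353, -0.2618)
step 2: θ'=-1.2618 (R=-1.5000) → pose (2.7822, -0.0574, -1.2618)
step 3: θ'=0.4882 (R=0.8571) → pose (4.0008, -0.5538, 0.4882)
step 4: θ'=-0.3868 (R=-1.0000) → pose (4.8471, -0.5108, -0.3868)
step 5: θ'=-0.8868 (R=1.5000) → pose (4.2503, -0.0695, -0.8868)

(4.2503, -0.0695, -0.8868)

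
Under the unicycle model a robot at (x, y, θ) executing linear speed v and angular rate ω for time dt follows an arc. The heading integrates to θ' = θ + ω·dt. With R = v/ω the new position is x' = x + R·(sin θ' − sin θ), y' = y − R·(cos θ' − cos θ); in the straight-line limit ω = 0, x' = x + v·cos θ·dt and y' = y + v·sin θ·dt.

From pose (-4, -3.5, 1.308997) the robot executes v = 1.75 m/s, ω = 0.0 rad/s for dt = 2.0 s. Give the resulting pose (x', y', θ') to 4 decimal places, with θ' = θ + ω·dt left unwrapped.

θ' = 1.3090 + 0.0·2.0 = 1.3090
ω = 0 → straight: x' = -4 + 1.75·cos(1.3090)·2.0 = -3.0941
y' = -3.5 + 1.75·sin(1.3090)·2.0 = -0.1193

(-3.0941, -0.1193, 1.3090)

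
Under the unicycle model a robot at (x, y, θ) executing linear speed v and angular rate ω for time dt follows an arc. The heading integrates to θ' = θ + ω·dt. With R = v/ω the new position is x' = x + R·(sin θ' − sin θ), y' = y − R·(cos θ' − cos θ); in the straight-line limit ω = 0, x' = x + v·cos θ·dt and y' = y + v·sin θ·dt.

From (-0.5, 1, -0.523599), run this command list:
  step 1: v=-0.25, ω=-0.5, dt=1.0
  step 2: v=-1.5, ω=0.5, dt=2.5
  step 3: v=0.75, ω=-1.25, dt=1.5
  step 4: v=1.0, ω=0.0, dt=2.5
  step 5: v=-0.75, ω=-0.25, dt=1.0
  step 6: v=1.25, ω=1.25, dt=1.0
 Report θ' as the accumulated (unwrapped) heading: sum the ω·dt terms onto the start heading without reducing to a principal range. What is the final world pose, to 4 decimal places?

step 1: θ'=-1.0236 (R=0.5000) → pose (-0.6770, 1.1729, -1.0236)
step 2: θ'=0.2264 (R=-3.0000) → pose (-3.9124, 2.5354, 0.2264)
step 3: θ'=-1.6486 (R=-0.6000) → pose (-3.1795, 1.9041, -1.6486)
step 4: θ'=-1.6486 (straight) → pose (-3.3738, -0.5883, -1.6486)
step 5: θ'=-1.8986 (R=3.0000) → pose (-3.2231, 0.1444, -1.8986)
step 6: θ'=-0.6486 (R=1.0000) → pose (-2.8805, -0.9745, -0.6486)

(-2.8805, -0.9745, -0.6486)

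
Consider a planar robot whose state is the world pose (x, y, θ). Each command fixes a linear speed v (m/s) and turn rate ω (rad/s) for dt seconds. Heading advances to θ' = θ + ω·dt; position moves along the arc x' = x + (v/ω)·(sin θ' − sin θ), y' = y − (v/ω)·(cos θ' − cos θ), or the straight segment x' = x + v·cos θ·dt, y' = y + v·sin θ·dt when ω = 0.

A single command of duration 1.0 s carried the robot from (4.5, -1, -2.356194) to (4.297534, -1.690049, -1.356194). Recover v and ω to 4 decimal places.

v = 0.7500, ω = 1.0000

Δθ = -1.356194 − -2.356194 = 1.000000
ω = Δθ/dt = 1.000000/1.0 = 1.0000
R = −Δy/(cos θ' − cos θ) = 0.7500
v = R·ω = 0.7500·1.0000 = 0.7500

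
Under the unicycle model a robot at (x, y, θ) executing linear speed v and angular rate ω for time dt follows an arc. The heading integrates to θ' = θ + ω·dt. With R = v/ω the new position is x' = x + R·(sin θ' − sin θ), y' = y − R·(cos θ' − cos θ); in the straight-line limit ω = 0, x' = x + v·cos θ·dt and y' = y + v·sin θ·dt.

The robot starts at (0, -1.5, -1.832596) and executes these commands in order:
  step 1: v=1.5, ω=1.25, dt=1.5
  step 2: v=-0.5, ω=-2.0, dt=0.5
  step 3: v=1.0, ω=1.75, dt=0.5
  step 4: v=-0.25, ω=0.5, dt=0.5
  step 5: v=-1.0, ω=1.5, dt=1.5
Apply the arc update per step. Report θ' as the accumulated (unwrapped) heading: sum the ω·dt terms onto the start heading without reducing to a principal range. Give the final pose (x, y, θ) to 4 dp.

(0.9599, -4.3062, 2.4174)

step 1: θ'=0.0424 (R=1.2000) → pose (1.2100, -3.0095, 0.0424)
step 2: θ'=-0.9576 (R=0.2500) → pose (0.9949, -2.9036, -0.9576)
step 3: θ'=-0.0826 (R=0.5714) → pose (1.4151, -3.1442, -0.0826)
step 4: θ'=0.1674 (R=-0.5000) → pose (1.2905, -3.1495, 0.1674)
step 5: θ'=2.4174 (R=-0.6667) → pose (0.9599, -4.3062, 2.4174)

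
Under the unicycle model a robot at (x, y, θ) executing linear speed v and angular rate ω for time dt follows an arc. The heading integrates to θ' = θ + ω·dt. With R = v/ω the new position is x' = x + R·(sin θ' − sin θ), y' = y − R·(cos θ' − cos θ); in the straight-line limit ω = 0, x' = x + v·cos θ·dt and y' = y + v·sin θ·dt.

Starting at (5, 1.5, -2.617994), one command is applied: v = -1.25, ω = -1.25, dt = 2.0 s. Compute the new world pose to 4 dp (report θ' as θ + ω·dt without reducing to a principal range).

(6.4189, 0.2394, -5.1180)

θ' = -2.6180 + -1.25·2.0 = -5.1180
R = v/ω = -1.25/-1.25 = 1.0000
x' = 5 + 1.0000·(sin -5.1180 − sin -2.6180) = 6.4189
y' = 1.5 − 1.0000·(cos -5.1180 − cos -2.6180) = 0.2394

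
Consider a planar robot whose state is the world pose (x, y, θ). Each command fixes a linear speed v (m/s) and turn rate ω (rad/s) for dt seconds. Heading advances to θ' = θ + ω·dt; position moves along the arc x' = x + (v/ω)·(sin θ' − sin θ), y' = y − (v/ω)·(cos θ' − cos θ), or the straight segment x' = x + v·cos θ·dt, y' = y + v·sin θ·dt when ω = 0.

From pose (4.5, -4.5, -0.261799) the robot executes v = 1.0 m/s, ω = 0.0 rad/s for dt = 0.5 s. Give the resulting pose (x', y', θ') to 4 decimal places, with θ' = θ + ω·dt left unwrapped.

θ' = -0.2618 + 0.0·0.5 = -0.2618
ω = 0 → straight: x' = 4.5 + 1.0·cos(-0.2618)·0.5 = 4.9830
y' = -4.5 + 1.0·sin(-0.2618)·0.5 = -4.6294

(4.9830, -4.6294, -0.2618)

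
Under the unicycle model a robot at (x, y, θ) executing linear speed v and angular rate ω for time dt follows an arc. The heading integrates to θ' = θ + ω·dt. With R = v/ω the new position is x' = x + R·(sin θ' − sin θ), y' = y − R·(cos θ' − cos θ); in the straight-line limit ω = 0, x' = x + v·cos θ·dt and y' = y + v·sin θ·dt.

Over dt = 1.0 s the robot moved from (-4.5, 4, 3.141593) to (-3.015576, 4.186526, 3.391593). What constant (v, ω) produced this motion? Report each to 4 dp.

Δθ = 3.391593 − 3.141593 = 0.250000
ω = Δθ/dt = 0.250000/1.0 = 0.2500
R = Δx/(sin θ' − sin θ) = -6.0000
v = R·ω = -6.0000·0.2500 = -1.5000

v = -1.5000, ω = 0.2500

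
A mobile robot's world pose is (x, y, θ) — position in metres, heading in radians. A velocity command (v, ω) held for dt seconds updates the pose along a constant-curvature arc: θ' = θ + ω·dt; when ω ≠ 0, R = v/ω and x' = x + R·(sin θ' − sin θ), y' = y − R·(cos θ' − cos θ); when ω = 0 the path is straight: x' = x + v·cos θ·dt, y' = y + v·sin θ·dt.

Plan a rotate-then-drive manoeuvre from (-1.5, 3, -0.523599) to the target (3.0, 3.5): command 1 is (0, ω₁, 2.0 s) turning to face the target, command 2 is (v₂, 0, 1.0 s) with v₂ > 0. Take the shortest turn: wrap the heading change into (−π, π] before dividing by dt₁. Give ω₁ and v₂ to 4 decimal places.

ω₁ = 0.3171, v₂ = 4.5277

heading to target = atan2(3.5−3, 3−-1.5) = 0.1107
Δθ = wrap(0.1107 − -0.5236) = 0.6343; ω₁ = Δθ/dt₁ = 0.3171
distance = √((3−-1.5)² + (3.5−3)²) = 4.5277; v₂ = distance/dt₂ = 4.5277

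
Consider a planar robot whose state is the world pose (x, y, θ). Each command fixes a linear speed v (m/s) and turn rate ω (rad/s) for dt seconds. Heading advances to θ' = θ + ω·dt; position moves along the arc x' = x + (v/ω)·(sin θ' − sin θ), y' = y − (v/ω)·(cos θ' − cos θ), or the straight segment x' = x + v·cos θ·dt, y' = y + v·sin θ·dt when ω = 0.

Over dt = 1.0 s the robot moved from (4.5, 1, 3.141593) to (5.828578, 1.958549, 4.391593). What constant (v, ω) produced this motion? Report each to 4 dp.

Δθ = 4.391593 − 3.141593 = 1.250000
ω = Δθ/dt = 1.250000/1.0 = 1.2500
R = Δx/(sin θ' − sin θ) = -1.4000
v = R·ω = -1.4000·1.2500 = -1.7500

v = -1.7500, ω = 1.2500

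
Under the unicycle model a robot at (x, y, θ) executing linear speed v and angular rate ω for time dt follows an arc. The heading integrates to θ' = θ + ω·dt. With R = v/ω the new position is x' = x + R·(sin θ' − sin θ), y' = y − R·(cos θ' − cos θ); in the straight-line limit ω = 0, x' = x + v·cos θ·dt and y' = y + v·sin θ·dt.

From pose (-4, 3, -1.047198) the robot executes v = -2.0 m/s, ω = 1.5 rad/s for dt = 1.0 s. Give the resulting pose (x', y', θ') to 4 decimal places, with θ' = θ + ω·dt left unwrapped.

(-5.7380, 3.5323, 0.4528)

θ' = -1.0472 + 1.5·1.0 = 0.4528
R = v/ω = -2.0/1.5 = -1.3333
x' = -4 + -1.3333·(sin 0.4528 − sin -1.0472) = -5.7380
y' = 3 − -1.3333·(cos 0.4528 − cos -1.0472) = 3.5323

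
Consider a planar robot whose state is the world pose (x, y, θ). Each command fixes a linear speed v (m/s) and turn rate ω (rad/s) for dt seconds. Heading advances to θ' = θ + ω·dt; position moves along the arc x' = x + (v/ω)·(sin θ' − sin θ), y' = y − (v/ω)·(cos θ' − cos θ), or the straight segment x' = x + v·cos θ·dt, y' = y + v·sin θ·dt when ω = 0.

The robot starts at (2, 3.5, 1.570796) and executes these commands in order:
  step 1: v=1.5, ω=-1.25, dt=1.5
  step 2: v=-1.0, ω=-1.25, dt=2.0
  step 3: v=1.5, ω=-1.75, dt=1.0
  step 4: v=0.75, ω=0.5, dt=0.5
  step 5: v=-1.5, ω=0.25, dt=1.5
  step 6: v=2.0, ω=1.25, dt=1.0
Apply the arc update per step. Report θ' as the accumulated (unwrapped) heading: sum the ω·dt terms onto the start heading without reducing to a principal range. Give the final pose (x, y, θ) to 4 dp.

step 1: θ'=-0.3042 (R=-1.2000) → pose (3.5594, 4.6449, -0.3042)
step 2: θ'=-2.8042 (R=0.8000) → pose (3.5342, 6.1631, -2.8042)
step 3: θ'=-4.5542 (R=-0.8571) → pose (2.4041, 6.8369, -4.5542)
step 4: θ'=-4.3042 (R=1.5000) → pose (2.2996, 7.1960, -4.3042)
step 5: θ'=-3.9292 (R=-6.0000) → pose (3.5546, 5.3444, -3.9292)
step 6: θ'=-2.6792 (R=1.6000) → pose (1.7070, 5.6475, -2.6792)

(1.7070, 5.6475, -2.6792)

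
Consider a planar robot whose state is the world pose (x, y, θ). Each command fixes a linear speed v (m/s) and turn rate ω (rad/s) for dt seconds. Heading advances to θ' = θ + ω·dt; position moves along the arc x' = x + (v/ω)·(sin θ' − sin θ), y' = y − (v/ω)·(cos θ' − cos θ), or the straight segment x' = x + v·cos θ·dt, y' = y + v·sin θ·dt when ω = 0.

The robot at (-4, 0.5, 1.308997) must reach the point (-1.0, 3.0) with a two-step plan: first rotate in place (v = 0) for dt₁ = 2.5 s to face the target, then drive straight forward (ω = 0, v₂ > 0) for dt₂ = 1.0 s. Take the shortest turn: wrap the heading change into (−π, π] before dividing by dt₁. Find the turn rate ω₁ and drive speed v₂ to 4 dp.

heading to target = atan2(3−0.5, -1−-4) = 0.6947
Δθ = wrap(0.6947 − 1.3090) = -0.6143; ω₁ = Δθ/dt₁ = -0.2457
distance = √((-1−-4)² + (3−0.5)²) = 3.9051; v₂ = distance/dt₂ = 3.9051

ω₁ = -0.2457, v₂ = 3.9051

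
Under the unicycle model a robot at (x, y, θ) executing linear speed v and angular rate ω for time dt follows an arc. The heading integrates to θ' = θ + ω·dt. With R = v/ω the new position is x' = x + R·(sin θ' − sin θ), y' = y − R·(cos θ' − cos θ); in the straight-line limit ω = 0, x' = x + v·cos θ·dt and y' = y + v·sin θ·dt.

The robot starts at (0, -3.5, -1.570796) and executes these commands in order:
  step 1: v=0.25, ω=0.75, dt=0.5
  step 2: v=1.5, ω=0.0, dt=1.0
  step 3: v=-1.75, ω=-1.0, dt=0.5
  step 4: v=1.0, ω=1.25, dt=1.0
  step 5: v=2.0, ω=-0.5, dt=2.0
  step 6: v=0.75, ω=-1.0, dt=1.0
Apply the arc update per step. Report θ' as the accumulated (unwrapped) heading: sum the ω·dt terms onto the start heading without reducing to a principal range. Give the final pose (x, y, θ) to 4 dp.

(2.8941, -8.7598, -2.4458)

step 1: θ'=-1.1958 (R=0.3333) → pose (0.0232, -3.6221, -1.1958)
step 2: θ'=-1.1958 (straight) → pose (0.5726, -5.0179, -1.1958)
step 3: θ'=-1.6958 (R=1.7500) → pose (0.4646, -4.1587, -1.6958)
step 4: θ'=-0.4458 (R=0.8000) → pose (0.9134, -4.9802, -0.4458)
step 5: θ'=-1.4458 (R=-4.0000) → pose (3.1575, -8.0906, -1.4458)
step 6: θ'=-2.4458 (R=-0.7500) → pose (2.8941, -8.7598, -2.4458)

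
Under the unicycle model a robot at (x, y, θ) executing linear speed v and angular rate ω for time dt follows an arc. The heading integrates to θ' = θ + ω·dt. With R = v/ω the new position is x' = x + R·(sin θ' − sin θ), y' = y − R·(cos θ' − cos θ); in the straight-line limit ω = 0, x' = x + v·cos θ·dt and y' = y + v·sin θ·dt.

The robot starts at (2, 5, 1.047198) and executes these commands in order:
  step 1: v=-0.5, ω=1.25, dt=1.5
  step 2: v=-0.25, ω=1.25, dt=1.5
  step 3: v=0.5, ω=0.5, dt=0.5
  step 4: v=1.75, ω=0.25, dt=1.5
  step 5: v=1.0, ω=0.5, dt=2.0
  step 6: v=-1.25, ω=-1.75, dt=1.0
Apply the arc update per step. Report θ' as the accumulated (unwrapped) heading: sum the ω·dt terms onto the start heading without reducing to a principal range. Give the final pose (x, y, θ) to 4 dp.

step 1: θ'=2.9222 (R=-0.4000) → pose (2.2594, 4.4096, 2.9222)
step 2: θ'=4.7972 (R=-0.2000) → pose (2.5022, 4.6217, 4.7972)
step 3: θ'=5.0472 (R=1.0000) → pose (2.5541, 4.3779, 5.0472)
step 4: θ'=5.4222 (R=7.0000) → pose (3.8560, 2.1162, 5.4222)
step 5: θ'=6.4222 (R=2.0000) → pose (5.6501, 1.4388, 6.4222)
step 6: θ'=4.6722 (R=0.7143) → pose (4.8374, 2.1749, 4.6722)

(4.8374, 2.1749, 4.6722)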